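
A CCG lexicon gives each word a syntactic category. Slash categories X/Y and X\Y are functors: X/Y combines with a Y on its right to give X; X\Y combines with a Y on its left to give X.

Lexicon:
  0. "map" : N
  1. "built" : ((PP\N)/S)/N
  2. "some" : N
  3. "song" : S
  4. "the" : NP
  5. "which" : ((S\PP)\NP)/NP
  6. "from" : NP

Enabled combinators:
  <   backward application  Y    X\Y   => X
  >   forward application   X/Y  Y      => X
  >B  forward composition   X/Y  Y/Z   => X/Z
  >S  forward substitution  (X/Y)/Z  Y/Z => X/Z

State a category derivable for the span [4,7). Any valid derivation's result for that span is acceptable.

S\PP

[0,7] S   <
  [0,4] PP   <
    [0,1] "map" : N
    [1,4] PP\N   >
      [1,3] (PP\N)/S   >
        [1,2] "built" : ((PP\N)/S)/N
        [2,3] "some" : N
      [3,4] "song" : S
  [4,7] S\PP   <
    [4,5] "the" : NP
    [5,7] (S\PP)\NP   >
      [5,6] "which" : ((S\PP)\NP)/NP
      [6,7] "from" : NP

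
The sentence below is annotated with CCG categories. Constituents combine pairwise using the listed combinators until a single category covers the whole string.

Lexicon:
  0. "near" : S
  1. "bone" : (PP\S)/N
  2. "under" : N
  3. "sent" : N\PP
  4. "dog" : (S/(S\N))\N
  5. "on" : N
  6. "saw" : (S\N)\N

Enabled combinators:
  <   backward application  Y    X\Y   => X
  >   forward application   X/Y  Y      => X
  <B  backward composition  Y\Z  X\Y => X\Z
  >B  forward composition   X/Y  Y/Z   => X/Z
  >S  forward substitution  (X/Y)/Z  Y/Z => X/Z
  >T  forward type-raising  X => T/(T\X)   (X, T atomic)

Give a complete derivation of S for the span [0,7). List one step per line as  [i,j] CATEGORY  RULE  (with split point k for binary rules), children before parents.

[0,1] S  lex  "near"
[0,1] PP/(PP\S)  >T
[1,2] (PP\S)/N  lex  "bone"
[2,3] N  lex  "under"
[1,3] PP\S  >  k=2
[0,3] PP  >  k=1
[3,4] N\PP  lex  "sent"
[0,4] N  <  k=3
[4,5] (S/(S\N))\N  lex  "dog"
[0,5] S/(S\N)  <  k=4
[5,6] N  lex  "on"
[6,7] (S\N)\N  lex  "saw"
[5,7] S\N  <  k=6
[0,7] S  >  k=5

[0,7] S   >
  [0,5] S/(S\N)   <
    [0,4] N   <
      [0,3] PP   >
        [0,1] PP/(PP\S)   >T
          [0,1] "near" : S
        [1,3] PP\S   >
          [1,2] "bone" : (PP\S)/N
          [2,3] "under" : N
      [3,4] "sent" : N\PP
    [4,5] "dog" : (S/(S\N))\N
  [5,7] S\N   <
    [5,6] "on" : N
    [6,7] "saw" : (S\N)\N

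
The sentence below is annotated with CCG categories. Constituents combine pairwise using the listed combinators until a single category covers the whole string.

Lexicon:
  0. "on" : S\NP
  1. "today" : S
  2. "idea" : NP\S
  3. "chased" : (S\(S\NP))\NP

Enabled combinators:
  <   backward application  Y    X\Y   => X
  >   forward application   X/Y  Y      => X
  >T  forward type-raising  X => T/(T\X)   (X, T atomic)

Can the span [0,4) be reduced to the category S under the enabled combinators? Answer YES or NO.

YES

[0,4] S   <
  [0,1] "on" : S\NP
  [1,4] S\(S\NP)   <
    [1,3] NP   <
      [1,2] "today" : S
      [2,3] "idea" : NP\S
    [3,4] "chased" : (S\(S\NP))\NP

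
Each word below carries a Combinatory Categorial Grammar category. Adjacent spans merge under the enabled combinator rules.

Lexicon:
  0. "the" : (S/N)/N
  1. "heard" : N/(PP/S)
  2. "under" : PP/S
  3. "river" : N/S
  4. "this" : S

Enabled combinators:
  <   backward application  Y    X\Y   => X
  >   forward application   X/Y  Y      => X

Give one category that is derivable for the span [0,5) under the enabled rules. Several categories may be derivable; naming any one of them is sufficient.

[0,5] S   >
  [0,3] S/N   >
    [0,1] "the" : (S/N)/N
    [1,3] N   >
      [1,2] "heard" : N/(PP/S)
      [2,3] "under" : PP/S
  [3,5] N   >
    [3,4] "river" : N/S
    [4,5] "this" : S

S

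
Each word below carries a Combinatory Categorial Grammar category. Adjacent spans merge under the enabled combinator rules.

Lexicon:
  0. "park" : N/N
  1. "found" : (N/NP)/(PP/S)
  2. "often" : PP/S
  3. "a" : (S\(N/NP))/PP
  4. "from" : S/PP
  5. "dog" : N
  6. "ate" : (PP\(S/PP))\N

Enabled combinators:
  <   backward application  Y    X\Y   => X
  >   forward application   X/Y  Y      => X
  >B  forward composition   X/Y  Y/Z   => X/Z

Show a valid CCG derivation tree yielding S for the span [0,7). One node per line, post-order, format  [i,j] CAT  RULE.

[0,7] S   <
  [0,3] N/NP   >B
    [0,1] "park" : N/N
    [1,3] N/NP   >
      [1,2] "found" : (N/NP)/(PP/S)
      [2,3] "often" : PP/S
  [3,7] S\(N/NP)   >
    [3,4] "a" : (S\(N/NP))/PP
    [4,7] PP   <
      [4,5] "from" : S/PP
      [5,7] PP\(S/PP)   <
        [5,6] "dog" : N
        [6,7] "ate" : (PP\(S/PP))\N

[0,1] N/N  lex  "park"
[1,2] (N/NP)/(PP/S)  lex  "found"
[2,3] PP/S  lex  "often"
[1,3] N/NP  >  k=2
[0,3] N/NP  >B  k=1
[3,4] (S\(N/NP))/PP  lex  "a"
[4,5] S/PP  lex  "from"
[5,6] N  lex  "dog"
[6,7] (PP\(S/PP))\N  lex  "ate"
[5,7] PP\(S/PP)  <  k=6
[4,7] PP  <  k=5
[3,7] S\(N/NP)  >  k=4
[0,7] S  <  k=3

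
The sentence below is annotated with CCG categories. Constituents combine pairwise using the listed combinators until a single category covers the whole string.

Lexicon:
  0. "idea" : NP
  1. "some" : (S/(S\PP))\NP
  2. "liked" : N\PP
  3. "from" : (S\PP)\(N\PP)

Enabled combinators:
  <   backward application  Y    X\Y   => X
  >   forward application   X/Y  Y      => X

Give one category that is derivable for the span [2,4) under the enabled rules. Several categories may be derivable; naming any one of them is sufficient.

[0,4] S   >
  [0,2] S/(S\PP)   <
    [0,1] "idea" : NP
    [1,2] "some" : (S/(S\PP))\NP
  [2,4] S\PP   <
    [2,3] "liked" : N\PP
    [3,4] "from" : (S\PP)\(N\PP)

S\PP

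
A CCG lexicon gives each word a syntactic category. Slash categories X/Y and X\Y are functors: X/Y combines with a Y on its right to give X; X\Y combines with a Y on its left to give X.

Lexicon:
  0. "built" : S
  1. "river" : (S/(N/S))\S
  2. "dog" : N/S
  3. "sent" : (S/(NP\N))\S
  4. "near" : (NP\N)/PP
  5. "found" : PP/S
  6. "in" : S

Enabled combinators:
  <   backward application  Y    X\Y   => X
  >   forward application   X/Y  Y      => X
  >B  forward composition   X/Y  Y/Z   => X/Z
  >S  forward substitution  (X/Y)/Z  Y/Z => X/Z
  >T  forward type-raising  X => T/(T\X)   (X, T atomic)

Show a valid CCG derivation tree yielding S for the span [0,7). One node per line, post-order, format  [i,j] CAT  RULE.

[0,7] S   >
  [0,4] S/(NP\N)   <
    [0,3] S   >
      [0,2] S/(N/S)   <
        [0,1] "built" : S
        [1,2] "river" : (S/(N/S))\S
      [2,3] "dog" : N/S
    [3,4] "sent" : (S/(NP\N))\S
  [4,7] NP\N   >
    [4,5] "near" : (NP\N)/PP
    [5,7] PP   >
      [5,6] "found" : PP/S
      [6,7] "in" : S

[0,1] S  lex  "built"
[1,2] (S/(N/S))\S  lex  "river"
[0,2] S/(N/S)  <  k=1
[2,3] N/S  lex  "dog"
[0,3] S  >  k=2
[3,4] (S/(NP\N))\S  lex  "sent"
[0,4] S/(NP\N)  <  k=3
[4,5] (NP\N)/PP  lex  "near"
[5,6] PP/S  lex  "found"
[6,7] S  lex  "in"
[5,7] PP  >  k=6
[4,7] NP\N  >  k=5
[0,7] S  >  k=4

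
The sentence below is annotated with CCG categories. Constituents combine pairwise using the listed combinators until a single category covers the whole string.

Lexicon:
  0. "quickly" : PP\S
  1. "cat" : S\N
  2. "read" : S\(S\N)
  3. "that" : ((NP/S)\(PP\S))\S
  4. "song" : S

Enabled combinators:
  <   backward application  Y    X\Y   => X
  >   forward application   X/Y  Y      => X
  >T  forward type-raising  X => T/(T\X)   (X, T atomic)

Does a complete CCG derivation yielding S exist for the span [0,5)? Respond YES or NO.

PP\S S\N S\(S\N) ((NP/S)\(PP\S))\S S
CKY chart[0,5] = {N/(N\NP), NP, NP/(NP\NP), PP/(PP\NP), S/(S\NP)}; S ∉ chart

NO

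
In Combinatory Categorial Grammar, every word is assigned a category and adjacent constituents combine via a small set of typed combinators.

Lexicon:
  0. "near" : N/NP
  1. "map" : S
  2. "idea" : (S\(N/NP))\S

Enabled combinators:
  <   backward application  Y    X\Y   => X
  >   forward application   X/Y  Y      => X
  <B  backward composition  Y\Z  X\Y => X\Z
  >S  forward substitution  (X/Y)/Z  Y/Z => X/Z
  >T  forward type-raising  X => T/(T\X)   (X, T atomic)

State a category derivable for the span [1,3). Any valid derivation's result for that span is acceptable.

[0,3] S   <
  [0,1] "near" : N/NP
  [1,3] S\(N/NP)   <
    [1,2] "map" : S
    [2,3] "idea" : (S\(N/NP))\S

S\(N/NP)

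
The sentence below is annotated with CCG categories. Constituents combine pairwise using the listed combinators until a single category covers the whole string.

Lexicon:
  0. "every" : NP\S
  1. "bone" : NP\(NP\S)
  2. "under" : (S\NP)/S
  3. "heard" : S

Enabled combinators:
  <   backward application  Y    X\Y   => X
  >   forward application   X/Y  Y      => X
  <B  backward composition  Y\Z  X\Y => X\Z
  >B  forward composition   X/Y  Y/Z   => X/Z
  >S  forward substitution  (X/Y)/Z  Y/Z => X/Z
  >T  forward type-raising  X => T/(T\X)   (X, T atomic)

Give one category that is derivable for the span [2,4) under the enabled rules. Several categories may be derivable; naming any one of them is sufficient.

S\NP

[0,4] S   <
  [0,2] NP   <
    [0,1] "every" : NP\S
    [1,2] "bone" : NP\(NP\S)
  [2,4] S\NP   >
    [2,3] "under" : (S\NP)/S
    [3,4] "heard" : S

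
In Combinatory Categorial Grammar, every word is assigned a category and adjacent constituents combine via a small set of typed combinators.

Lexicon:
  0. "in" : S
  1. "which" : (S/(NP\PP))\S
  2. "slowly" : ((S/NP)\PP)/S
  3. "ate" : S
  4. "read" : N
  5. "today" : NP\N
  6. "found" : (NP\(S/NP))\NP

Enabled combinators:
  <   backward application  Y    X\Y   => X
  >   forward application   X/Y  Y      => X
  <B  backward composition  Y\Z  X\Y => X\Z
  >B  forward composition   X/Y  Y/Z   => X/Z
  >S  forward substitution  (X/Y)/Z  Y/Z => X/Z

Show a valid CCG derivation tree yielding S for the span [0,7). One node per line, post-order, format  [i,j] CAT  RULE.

[0,1] S  lex  "in"
[1,2] (S/(NP\PP))\S  lex  "which"
[0,2] S/(NP\PP)  <  k=1
[2,3] ((S/NP)\PP)/S  lex  "slowly"
[3,4] S  lex  "ate"
[2,4] (S/NP)\PP  >  k=3
[4,5] N  lex  "read"
[5,6] NP\N  lex  "today"
[4,6] NP  <  k=5
[6,7] (NP\(S/NP))\NP  lex  "found"
[4,7] NP\(S/NP)  <  k=6
[2,7] NP\PP  <B  k=4
[0,7] S  >  k=2

[0,7] S   >
  [0,2] S/(NP\PP)   <
    [0,1] "in" : S
    [1,2] "which" : (S/(NP\PP))\S
  [2,7] NP\PP   <B
    [2,4] (S/NP)\PP   >
      [2,3] "slowly" : ((S/NP)\PP)/S
      [3,4] "ate" : S
    [4,7] NP\(S/NP)   <
      [4,6] NP   <
        [4,5] "read" : N
        [5,6] "today" : NP\N
      [6,7] "found" : (NP\(S/NP))\NP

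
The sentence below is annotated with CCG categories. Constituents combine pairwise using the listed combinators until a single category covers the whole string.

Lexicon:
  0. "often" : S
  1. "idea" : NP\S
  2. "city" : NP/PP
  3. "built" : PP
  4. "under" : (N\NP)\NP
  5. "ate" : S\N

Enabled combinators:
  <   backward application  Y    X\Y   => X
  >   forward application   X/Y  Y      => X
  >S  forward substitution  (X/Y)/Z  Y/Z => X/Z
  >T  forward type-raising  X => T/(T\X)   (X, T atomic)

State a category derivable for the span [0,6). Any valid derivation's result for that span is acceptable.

[0,6] S   <
  [0,5] N   <
    [0,2] NP   <
      [0,1] "often" : S
      [1,2] "idea" : NP\S
    [2,5] N\NP   <
      [2,4] NP   >
        [2,3] "city" : NP/PP
        [3,4] "built" : PP
      [4,5] "under" : (N\NP)\NP
  [5,6] "ate" : S\N

S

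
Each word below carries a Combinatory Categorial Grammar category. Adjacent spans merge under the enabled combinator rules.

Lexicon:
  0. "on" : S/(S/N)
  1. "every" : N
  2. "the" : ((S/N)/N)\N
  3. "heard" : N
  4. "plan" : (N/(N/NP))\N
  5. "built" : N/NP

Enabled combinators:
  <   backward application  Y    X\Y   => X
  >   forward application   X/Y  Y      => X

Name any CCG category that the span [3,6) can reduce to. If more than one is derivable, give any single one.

[0,6] S   >
  [0,1] "on" : S/(S/N)
  [1,6] S/N   >
    [1,3] (S/N)/N   <
      [1,2] "every" : N
      [2,3] "the" : ((S/N)/N)\N
    [3,6] N   >
      [3,5] N/(N/NP)   <
        [3,4] "heard" : N
        [4,5] "plan" : (N/(N/NP))\N
      [5,6] "built" : N/NP

N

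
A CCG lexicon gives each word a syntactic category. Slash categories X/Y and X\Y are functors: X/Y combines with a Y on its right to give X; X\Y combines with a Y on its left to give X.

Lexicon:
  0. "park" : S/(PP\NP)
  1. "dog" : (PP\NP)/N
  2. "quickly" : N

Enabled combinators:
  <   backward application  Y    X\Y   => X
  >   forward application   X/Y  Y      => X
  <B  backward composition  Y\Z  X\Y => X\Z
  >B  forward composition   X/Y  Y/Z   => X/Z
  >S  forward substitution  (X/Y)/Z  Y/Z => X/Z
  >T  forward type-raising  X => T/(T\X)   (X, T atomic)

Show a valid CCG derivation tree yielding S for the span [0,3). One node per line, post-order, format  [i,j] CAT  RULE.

[0,3] S   >
  [0,2] S/N   >B
    [0,1] "park" : S/(PP\NP)
    [1,2] "dog" : (PP\NP)/N
  [2,3] "quickly" : N

[0,1] S/(PP\NP)  lex  "park"
[1,2] (PP\NP)/N  lex  "dog"
[0,2] S/N  >B  k=1
[2,3] N  lex  "quickly"
[0,3] S  >  k=2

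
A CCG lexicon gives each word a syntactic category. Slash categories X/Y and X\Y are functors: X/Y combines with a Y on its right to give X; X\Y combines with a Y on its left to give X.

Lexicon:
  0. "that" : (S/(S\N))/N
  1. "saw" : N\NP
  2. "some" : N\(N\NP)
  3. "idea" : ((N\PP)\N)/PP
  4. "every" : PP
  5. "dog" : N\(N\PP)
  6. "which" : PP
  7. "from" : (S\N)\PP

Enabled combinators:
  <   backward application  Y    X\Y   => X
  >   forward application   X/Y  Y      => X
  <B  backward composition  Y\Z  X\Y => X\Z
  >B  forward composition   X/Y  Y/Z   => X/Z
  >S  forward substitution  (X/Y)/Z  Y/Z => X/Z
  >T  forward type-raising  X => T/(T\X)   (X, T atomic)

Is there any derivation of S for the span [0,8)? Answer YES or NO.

[0,8] S   >
  [0,3] S/(S\N)   >
    [0,1] "that" : (S/(S\N))/N
    [1,3] N   <
      [1,2] "saw" : N\NP
      [2,3] "some" : N\(N\NP)
  [3,8] S\N   <B
    [3,6] N\N   <B
      [3,5] (N\PP)\N   >
        [3,4] "idea" : ((N\PP)\N)/PP
        [4,5] "every" : PP
      [5,6] "dog" : N\(N\PP)
    [6,8] S\N   <
      [6,7] "which" : PP
      [7,8] "from" : (S\N)\PP

YES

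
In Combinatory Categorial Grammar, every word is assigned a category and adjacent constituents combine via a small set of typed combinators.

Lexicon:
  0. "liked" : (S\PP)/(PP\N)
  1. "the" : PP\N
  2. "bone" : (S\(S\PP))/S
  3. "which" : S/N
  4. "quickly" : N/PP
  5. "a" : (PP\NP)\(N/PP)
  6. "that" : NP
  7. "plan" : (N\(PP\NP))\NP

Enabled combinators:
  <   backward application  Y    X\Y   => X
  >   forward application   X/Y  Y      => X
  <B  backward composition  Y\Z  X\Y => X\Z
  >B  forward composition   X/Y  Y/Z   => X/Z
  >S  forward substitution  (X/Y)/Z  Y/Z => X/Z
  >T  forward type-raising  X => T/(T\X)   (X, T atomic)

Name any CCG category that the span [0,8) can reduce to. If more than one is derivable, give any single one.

[0,8] S   <
  [0,2] S\PP   >
    [0,1] "liked" : (S\PP)/(PP\N)
    [1,2] "the" : PP\N
  [2,8] S\(S\PP)   >
    [2,3] "bone" : (S\(S\PP))/S
    [3,8] S   >
      [3,4] "which" : S/N
      [4,8] N   <
        [4,6] PP\NP   <
          [4,5] "quickly" : N/PP
          [5,6] "a" : (PP\NP)\(N/PP)
        [6,8] N\(PP\NP)   <
          [6,7] "that" : NP
          [7,8] "plan" : (N\(PP\NP))\NP

S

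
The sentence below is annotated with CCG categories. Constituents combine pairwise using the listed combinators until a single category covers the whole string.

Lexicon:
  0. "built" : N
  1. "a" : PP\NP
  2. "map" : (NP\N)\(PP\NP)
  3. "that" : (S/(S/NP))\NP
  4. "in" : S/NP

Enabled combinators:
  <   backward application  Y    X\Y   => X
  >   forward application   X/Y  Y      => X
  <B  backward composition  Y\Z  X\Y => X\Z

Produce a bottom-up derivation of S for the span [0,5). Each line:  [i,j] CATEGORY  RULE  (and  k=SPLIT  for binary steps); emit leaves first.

[0,1] N  lex  "built"
[1,2] PP\NP  lex  "a"
[2,3] (NP\N)\(PP\NP)  lex  "map"
[1,3] NP\N  <  k=2
[0,3] NP  <  k=1
[3,4] (S/(S/NP))\NP  lex  "that"
[0,4] S/(S/NP)  <  k=3
[4,5] S/NP  lex  "in"
[0,5] S  >  k=4

[0,5] S   >
  [0,4] S/(S/NP)   <
    [0,3] NP   <
      [0,1] "built" : N
      [1,3] NP\N   <
        [1,2] "a" : PP\NP
        [2,3] "map" : (NP\N)\(PP\NP)
    [3,4] "that" : (S/(S/NP))\NP
  [4,5] "in" : S/NP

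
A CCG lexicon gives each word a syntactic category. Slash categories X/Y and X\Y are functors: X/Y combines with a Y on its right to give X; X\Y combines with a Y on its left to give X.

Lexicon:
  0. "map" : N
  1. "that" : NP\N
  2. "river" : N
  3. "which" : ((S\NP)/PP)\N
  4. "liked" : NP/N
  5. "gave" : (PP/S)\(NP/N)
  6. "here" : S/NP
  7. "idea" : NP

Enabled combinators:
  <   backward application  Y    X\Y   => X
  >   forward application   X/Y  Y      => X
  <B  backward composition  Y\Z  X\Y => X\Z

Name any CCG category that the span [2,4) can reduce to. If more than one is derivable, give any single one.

(S\NP)/PP

[0,8] S   <
  [0,2] NP   <
    [0,1] "map" : N
    [1,2] "that" : NP\N
  [2,8] S\NP   >
    [2,4] (S\NP)/PP   <
      [2,3] "river" : N
      [3,4] "which" : ((S\NP)/PP)\N
    [4,8] PP   >
      [4,6] PP/S   <
        [4,5] "liked" : NP/N
        [5,6] "gave" : (PP/S)\(NP/N)
      [6,8] S   >
        [6,7] "here" : S/NP
        [7,8] "idea" : NP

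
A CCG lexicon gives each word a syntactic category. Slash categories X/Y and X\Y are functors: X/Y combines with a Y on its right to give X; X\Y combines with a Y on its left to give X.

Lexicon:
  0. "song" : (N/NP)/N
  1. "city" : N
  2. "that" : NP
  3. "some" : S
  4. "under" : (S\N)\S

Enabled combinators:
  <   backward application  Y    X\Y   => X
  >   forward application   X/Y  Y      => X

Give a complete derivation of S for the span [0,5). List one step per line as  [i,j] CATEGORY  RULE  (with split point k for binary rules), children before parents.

[0,5] S   <
  [0,3] N   >
    [0,2] N/NP   >
      [0,1] "song" : (N/NP)/N
      [1,2] "city" : N
    [2,3] "that" : NP
  [3,5] S\N   <
    [3,4] "some" : S
    [4,5] "under" : (S\N)\S

[0,1] (N/NP)/N  lex  "song"
[1,2] N  lex  "city"
[0,2] N/NP  >  k=1
[2,3] NP  lex  "that"
[0,3] N  >  k=2
[3,4] S  lex  "some"
[4,5] (S\N)\S  lex  "under"
[3,5] S\N  <  k=4
[0,5] S  <  k=3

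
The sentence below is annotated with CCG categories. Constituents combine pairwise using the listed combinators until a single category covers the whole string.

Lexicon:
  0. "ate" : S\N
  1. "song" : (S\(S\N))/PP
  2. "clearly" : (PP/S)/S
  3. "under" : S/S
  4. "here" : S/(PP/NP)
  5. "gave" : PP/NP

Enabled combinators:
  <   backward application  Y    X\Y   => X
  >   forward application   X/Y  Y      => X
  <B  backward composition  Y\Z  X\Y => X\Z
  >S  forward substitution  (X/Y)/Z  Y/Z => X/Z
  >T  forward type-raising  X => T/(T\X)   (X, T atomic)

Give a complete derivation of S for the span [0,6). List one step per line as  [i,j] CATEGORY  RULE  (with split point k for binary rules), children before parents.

[0,1] S\N  lex  "ate"
[1,2] (S\(S\N))/PP  lex  "song"
[2,3] (PP/S)/S  lex  "clearly"
[3,4] S/S  lex  "under"
[2,4] PP/S  >S  k=3
[4,5] S/(PP/NP)  lex  "here"
[5,6] PP/NP  lex  "gave"
[4,6] S  >  k=5
[2,6] PP  >  k=4
[1,6] S\(S\N)  >  k=2
[0,6] S  <  k=1

[0,6] S   <
  [0,1] "ate" : S\N
  [1,6] S\(S\N)   >
    [1,2] "song" : (S\(S\N))/PP
    [2,6] PP   >
      [2,4] PP/S   >S
        [2,3] "clearly" : (PP/S)/S
        [3,4] "under" : S/S
      [4,6] S   >
        [4,5] "here" : S/(PP/NP)
        [5,6] "gave" : PP/NP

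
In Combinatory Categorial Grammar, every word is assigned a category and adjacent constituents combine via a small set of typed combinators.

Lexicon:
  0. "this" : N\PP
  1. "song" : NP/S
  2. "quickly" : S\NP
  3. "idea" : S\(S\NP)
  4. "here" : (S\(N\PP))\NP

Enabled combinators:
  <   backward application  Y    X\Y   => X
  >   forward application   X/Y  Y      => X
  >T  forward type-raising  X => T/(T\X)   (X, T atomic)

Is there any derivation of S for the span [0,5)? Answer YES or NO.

YES

[0,5] S   <
  [0,1] "this" : N\PP
  [1,5] S\(N\PP)   <
    [1,4] NP   >
      [1,2] "song" : NP/S
      [2,4] S   <
        [2,3] "quickly" : S\NP
        [3,4] "idea" : S\(S\NP)
    [4,5] "here" : (S\(N\PP))\NP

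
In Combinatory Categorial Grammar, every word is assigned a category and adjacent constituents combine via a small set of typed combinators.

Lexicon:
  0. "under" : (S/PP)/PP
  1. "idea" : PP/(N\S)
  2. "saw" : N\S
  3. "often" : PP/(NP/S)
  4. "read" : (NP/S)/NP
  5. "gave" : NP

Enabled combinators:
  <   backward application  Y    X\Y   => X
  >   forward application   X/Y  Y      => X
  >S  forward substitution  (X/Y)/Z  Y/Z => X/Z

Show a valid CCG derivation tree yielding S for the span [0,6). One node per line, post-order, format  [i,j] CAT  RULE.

[0,6] S   >
  [0,3] S/PP   >
    [0,1] "under" : (S/PP)/PP
    [1,3] PP   >
      [1,2] "idea" : PP/(N\S)
      [2,3] "saw" : N\S
  [3,6] PP   >
    [3,4] "often" : PP/(NP/S)
    [4,6] NP/S   >
      [4,5] "read" : (NP/S)/NP
      [5,6] "gave" : NP

[0,1] (S/PP)/PP  lex  "under"
[1,2] PP/(N\S)  lex  "idea"
[2,3] N\S  lex  "saw"
[1,3] PP  >  k=2
[0,3] S/PP  >  k=1
[3,4] PP/(NP/S)  lex  "often"
[4,5] (NP/S)/NP  lex  "read"
[5,6] NP  lex  "gave"
[4,6] NP/S  >  k=5
[3,6] PP  >  k=4
[0,6] S  >  k=3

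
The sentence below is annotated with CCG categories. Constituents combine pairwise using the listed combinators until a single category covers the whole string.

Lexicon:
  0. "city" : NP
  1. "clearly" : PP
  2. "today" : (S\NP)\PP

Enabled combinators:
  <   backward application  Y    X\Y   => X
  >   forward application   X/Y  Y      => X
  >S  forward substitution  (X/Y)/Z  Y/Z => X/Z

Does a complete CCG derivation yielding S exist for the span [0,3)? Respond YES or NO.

[0,3] S   <
  [0,1] "city" : NP
  [1,3] S\NP   <
    [1,2] "clearly" : PP
    [2,3] "today" : (S\NP)\PP

YES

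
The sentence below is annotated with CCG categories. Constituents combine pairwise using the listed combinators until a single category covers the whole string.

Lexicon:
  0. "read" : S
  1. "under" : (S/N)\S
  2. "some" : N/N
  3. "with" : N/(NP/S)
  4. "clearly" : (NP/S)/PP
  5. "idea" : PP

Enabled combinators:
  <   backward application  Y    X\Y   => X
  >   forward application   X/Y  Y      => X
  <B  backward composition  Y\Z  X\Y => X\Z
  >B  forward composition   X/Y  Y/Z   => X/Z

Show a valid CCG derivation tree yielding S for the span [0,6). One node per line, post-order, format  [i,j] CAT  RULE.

[0,1] S  lex  "read"
[1,2] (S/N)\S  lex  "under"
[0,2] S/N  <  k=1
[2,3] N/N  lex  "some"
[0,3] S/N  >B  k=2
[3,4] N/(NP/S)  lex  "with"
[4,5] (NP/S)/PP  lex  "clearly"
[3,5] N/PP  >B  k=4
[5,6] PP  lex  "idea"
[3,6] N  >  k=5
[0,6] S  >  k=3

[0,6] S   >
  [0,3] S/N   >B
    [0,2] S/N   <
      [0,1] "read" : S
      [1,2] "under" : (S/N)\S
    [2,3] "some" : N/N
  [3,6] N   >
    [3,5] N/PP   >B
      [3,4] "with" : N/(NP/S)
      [4,5] "clearly" : (NP/S)/PP
    [5,6] "idea" : PP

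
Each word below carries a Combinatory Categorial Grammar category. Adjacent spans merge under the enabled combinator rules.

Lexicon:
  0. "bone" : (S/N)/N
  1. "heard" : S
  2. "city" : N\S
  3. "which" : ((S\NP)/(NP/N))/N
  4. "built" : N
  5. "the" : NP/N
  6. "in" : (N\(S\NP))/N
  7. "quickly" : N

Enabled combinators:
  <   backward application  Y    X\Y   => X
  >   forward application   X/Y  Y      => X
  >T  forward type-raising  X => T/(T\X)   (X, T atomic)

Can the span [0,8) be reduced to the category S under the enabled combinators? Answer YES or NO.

[0,8] S   >
  [0,3] S/N   >
    [0,1] "bone" : (S/N)/N
    [1,3] N   >
      [1,2] N/(N\S)   >T
        [1,2] "heard" : S
      [2,3] "city" : N\S
  [3,8] N   <
    [3,6] S\NP   >
      [3,5] (S\NP)/(NP/N)   >
        [3,4] "which" : ((S\NP)/(NP/N))/N
        [4,5] "built" : N
      [5,6] "the" : NP/N
    [6,8] N\(S\NP)   >
      [6,7] "in" : (N\(S\NP))/N
      [7,8] "quickly" : N

YES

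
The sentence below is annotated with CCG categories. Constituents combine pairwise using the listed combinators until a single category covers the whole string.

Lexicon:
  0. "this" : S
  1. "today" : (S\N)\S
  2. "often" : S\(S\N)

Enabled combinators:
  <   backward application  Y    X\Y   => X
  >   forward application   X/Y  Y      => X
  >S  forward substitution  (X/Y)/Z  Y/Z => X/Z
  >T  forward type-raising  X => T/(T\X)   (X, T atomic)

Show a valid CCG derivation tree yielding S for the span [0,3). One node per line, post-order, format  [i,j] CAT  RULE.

[0,1] S  lex  "this"
[1,2] (S\N)\S  lex  "today"
[0,2] S\N  <  k=1
[2,3] S\(S\N)  lex  "often"
[0,3] S  <  k=2

[0,3] S   <
  [0,2] S\N   <
    [0,1] "this" : S
    [1,2] "today" : (S\N)\S
  [2,3] "often" : S\(S\N)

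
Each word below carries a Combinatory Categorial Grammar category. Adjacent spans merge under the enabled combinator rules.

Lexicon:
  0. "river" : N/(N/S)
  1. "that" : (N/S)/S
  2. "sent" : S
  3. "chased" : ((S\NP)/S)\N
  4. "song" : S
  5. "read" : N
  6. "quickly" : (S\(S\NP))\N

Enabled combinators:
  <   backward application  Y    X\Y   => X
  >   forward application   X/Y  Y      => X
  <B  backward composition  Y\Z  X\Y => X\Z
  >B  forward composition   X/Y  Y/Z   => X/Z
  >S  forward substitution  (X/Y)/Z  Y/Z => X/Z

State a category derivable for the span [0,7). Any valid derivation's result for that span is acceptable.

[0,7] S   <
  [0,5] S\NP   >
    [0,4] (S\NP)/S   <
      [0,3] N   >
        [0,1] "river" : N/(N/S)
        [1,3] N/S   >
          [1,2] "that" : (N/S)/S
          [2,3] "sent" : S
      [3,4] "chased" : ((S\NP)/S)\N
    [4,5] "song" : S
  [5,7] S\(S\NP)   <
    [5,6] "read" : N
    [6,7] "quickly" : (S\(S\NP))\N

S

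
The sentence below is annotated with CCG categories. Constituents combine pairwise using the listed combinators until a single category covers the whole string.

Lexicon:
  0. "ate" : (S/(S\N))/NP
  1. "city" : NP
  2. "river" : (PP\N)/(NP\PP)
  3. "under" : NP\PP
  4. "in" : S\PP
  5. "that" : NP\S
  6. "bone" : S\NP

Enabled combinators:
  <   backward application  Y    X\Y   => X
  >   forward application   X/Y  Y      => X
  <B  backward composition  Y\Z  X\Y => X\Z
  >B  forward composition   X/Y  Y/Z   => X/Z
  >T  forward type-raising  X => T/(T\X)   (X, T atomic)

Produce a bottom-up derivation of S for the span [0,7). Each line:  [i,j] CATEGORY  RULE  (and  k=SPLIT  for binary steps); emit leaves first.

[0,1] (S/(S\N))/NP  lex  "ate"
[1,2] NP  lex  "city"
[0,2] S/(S\N)  >  k=1
[2,3] (PP\N)/(NP\PP)  lex  "river"
[3,4] NP\PP  lex  "under"
[2,4] PP\N  >  k=3
[4,5] S\PP  lex  "in"
[2,5] S\N  <B  k=4
[0,5] S  >  k=2
[5,6] NP\S  lex  "that"
[0,6] NP  <  k=5
[6,7] S\NP  lex  "bone"
[0,7] S  <  k=6

[0,7] S   <
  [0,6] NP   <
    [0,5] S   >
      [0,2] S/(S\N)   >
        [0,1] "ate" : (S/(S\N))/NP
        [1,2] "city" : NP
      [2,5] S\N   <B
        [2,4] PP\N   >
          [2,3] "river" : (PP\N)/(NP\PP)
          [3,4] "under" : NP\PP
        [4,5] "in" : S\PP
    [5,6] "that" : NP\S
  [6,7] "bone" : S\NP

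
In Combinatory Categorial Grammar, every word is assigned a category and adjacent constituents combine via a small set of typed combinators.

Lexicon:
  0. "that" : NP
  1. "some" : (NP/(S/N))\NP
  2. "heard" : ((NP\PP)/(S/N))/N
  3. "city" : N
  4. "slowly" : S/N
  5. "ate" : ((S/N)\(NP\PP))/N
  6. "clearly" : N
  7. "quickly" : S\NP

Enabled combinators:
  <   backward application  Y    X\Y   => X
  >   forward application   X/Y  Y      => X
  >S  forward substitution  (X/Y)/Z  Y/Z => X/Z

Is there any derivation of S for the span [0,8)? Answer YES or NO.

YES

[0,8] S   <
  [0,7] NP   >
    [0,2] NP/(S/N)   <
      [0,1] "that" : NP
      [1,2] "some" : (NP/(S/N))\NP
    [2,7] S/N   <
      [2,5] NP\PP   >
        [2,4] (NP\PP)/(S/N)   >
          [2,3] "heard" : ((NP\PP)/(S/N))/N
          [3,4] "city" : N
        [4,5] "slowly" : S/N
      [5,7] (S/N)\(NP\PP)   >
        [5,6] "ate" : ((S/N)\(NP\PP))/N
        [6,7] "clearly" : N
  [7,8] "quickly" : S\NP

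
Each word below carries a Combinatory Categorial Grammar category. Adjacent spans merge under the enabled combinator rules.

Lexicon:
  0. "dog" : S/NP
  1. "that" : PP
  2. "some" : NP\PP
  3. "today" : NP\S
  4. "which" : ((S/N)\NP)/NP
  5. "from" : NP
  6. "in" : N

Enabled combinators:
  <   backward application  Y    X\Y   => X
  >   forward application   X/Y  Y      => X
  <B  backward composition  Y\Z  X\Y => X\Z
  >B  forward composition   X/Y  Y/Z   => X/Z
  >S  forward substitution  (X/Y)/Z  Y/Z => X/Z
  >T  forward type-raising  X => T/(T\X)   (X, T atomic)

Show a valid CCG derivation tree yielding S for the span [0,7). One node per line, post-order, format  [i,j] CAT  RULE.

[0,1] S/NP  lex  "dog"
[1,2] PP  lex  "that"
[1,2] NP/(NP\PP)  >T
[2,3] NP\PP  lex  "some"
[1,3] NP  >  k=2
[0,3] S  >  k=1
[3,4] NP\S  lex  "today"
[0,4] NP  <  k=3
[4,5] ((S/N)\NP)/NP  lex  "which"
[5,6] NP  lex  "from"
[4,6] (S/N)\NP  >  k=5
[0,6] S/N  <  k=4
[6,7] N  lex  "in"
[0,7] S  >  k=6

[0,7] S   >
  [0,6] S/N   <
    [0,4] NP   <
      [0,3] S   >
        [0,1] "dog" : S/NP
        [1,3] NP   >
          [1,2] NP/(NP\PP)   >T
            [1,2] "that" : PP
          [2,3] "some" : NP\PP
      [3,4] "today" : NP\S
    [4,6] (S/N)\NP   >
      [4,5] "which" : ((S/N)\NP)/NP
      [5,6] "from" : NP
  [6,7] "in" : N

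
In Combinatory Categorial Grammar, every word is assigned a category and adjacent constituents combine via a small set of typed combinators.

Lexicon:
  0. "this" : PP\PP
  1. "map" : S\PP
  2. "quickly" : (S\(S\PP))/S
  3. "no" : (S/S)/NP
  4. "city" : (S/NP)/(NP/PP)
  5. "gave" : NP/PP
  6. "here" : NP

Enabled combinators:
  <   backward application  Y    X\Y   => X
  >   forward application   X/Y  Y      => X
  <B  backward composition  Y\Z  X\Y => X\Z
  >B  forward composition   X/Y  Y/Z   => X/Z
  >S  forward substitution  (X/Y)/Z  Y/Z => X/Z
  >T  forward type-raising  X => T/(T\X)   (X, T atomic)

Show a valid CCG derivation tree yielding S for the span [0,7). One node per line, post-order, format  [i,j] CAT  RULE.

[0,7] S   <
  [0,2] S\PP   <B
    [0,1] "this" : PP\PP
    [1,2] "map" : S\PP
  [2,7] S\(S\PP)   >
    [2,3] "quickly" : (S\(S\PP))/S
    [3,7] S   >
      [3,6] S/NP   >S
        [3,4] "no" : (S/S)/NP
        [4,6] S/NP   >
          [4,5] "city" : (S/NP)/(NP/PP)
          [5,6] "gave" : NP/PP
      [6,7] "here" : NP

[0,1] PP\PP  lex  "this"
[1,2] S\PP  lex  "map"
[0,2] S\PP  <B  k=1
[2,3] (S\(S\PP))/S  lex  "quickly"
[3,4] (S/S)/NP  lex  "no"
[4,5] (S/NP)/(NP/PP)  lex  "city"
[5,6] NP/PP  lex  "gave"
[4,6] S/NP  >  k=5
[3,6] S/NP  >S  k=4
[6,7] NP  lex  "here"
[3,7] S  >  k=6
[2,7] S\(S\PP)  >  k=3
[0,7] S  <  k=2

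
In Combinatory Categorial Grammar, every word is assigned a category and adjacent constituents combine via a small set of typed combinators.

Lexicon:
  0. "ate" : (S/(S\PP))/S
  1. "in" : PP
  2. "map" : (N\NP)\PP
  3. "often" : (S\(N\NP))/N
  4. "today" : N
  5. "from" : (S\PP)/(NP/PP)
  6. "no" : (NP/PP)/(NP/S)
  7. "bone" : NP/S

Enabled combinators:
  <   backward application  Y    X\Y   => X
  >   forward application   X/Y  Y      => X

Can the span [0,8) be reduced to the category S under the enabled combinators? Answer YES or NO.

[0,8] S   >
  [0,5] S/(S\PP)   >
    [0,1] "ate" : (S/(S\PP))/S
    [1,5] S   <
      [1,3] N\NP   <
        [1,2] "in" : PP
        [2,3] "map" : (N\NP)\PP
      [3,5] S\(N\NP)   >
        [3,4] "often" : (S\(N\NP))/N
        [4,5] "today" : N
  [5,8] S\PP   >
    [5,6] "from" : (S\PP)/(NP/PP)
    [6,8] NP/PP   >
      [6,7] "no" : (NP/PP)/(NP/S)
      [7,8] "bone" : NP/S

YES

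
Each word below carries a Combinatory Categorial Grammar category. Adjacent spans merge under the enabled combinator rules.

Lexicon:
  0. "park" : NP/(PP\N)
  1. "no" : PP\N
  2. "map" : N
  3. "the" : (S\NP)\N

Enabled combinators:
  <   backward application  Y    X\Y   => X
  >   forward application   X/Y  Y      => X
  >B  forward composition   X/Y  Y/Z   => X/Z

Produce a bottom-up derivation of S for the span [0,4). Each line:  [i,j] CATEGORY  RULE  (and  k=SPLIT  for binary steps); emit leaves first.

[0,4] S   <
  [0,2] NP   >
    [0,1] "park" : NP/(PP\N)
    [1,2] "no" : PP\N
  [2,4] S\NP   <
    [2,3] "map" : N
    [3,4] "the" : (S\NP)\N

[0,1] NP/(PP\N)  lex  "park"
[1,2] PP\N  lex  "no"
[0,2] NP  >  k=1
[2,3] N  lex  "map"
[3,4] (S\NP)\N  lex  "the"
[2,4] S\NP  <  k=3
[0,4] S  <  k=2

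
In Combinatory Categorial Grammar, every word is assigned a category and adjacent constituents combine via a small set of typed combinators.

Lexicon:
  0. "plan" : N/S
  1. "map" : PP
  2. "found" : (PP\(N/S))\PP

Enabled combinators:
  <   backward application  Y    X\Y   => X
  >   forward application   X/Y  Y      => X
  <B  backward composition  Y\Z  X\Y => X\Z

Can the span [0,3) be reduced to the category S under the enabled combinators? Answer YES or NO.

N/S PP (PP\(N/S))\PP
CKY chart[0,3] = {PP}; S ∉ chart

NO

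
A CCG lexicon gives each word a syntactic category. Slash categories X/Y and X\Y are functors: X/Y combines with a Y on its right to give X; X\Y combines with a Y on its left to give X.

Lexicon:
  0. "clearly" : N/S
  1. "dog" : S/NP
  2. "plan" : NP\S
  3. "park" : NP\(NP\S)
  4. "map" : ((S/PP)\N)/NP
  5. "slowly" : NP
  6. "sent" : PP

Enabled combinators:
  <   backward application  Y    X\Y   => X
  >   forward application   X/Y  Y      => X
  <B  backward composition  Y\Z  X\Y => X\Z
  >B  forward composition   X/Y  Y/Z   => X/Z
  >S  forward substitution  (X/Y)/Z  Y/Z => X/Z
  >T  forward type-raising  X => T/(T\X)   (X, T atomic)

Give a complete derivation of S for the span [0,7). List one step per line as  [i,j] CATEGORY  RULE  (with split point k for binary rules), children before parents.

[0,7] S   >
  [0,6] S/PP   <
    [0,4] N   >
      [0,1] "clearly" : N/S
      [1,4] S   >
        [1,2] "dog" : S/NP
        [2,4] NP   <
          [2,3] "plan" : NP\S
          [3,4] "park" : NP\(NP\S)
    [4,6] (S/PP)\N   >
      [4,5] "map" : ((S/PP)\N)/NP
      [5,6] "slowly" : NP
  [6,7] "sent" : PP

[0,1] N/S  lex  "clearly"
[1,2] S/NP  lex  "dog"
[2,3] NP\S  lex  "plan"
[3,4] NP\(NP\S)  lex  "park"
[2,4] NP  <  k=3
[1,4] S  >  k=2
[0,4] N  >  k=1
[4,5] ((S/PP)\N)/NP  lex  "map"
[5,6] NP  lex  "slowly"
[4,6] (S/PP)\N  >  k=5
[0,6] S/PP  <  k=4
[6,7] PP  lex  "sent"
[0,7] S  >  k=6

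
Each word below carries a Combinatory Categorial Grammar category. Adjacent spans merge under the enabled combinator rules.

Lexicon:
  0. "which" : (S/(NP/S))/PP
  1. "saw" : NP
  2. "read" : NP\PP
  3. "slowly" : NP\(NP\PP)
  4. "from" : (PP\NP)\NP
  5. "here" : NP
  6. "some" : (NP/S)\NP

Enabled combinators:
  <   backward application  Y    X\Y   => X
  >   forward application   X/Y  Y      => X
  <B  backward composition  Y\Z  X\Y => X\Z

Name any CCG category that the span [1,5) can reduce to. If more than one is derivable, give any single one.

[0,7] S   >
  [0,5] S/(NP/S)   >
    [0,1] "which" : (S/(NP/S))/PP
    [1,5] PP   <
      [1,2] "saw" : NP
      [2,5] PP\NP   <
        [2,4] NP   <
          [2,3] "read" : NP\PP
          [3,4] "slowly" : NP\(NP\PP)
        [4,5] "from" : (PP\NP)\NP
  [5,7] NP/S   <
    [5,6] "here" : NP
    [6,7] "some" : (NP/S)\NP

PP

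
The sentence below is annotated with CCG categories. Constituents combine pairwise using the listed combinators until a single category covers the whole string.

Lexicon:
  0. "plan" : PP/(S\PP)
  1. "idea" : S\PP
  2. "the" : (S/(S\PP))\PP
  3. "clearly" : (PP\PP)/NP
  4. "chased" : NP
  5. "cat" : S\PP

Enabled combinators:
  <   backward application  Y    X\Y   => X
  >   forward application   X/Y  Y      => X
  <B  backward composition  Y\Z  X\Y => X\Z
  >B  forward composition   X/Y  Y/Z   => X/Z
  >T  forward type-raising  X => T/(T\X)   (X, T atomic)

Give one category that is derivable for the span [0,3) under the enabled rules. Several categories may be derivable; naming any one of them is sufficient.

S/(S\PP)

[0,6] S   >
  [0,3] S/(S\PP)   <
    [0,2] PP   >
      [0,1] "plan" : PP/(S\PP)
      [1,2] "idea" : S\PP
    [2,3] "the" : (S/(S\PP))\PP
  [3,6] S\PP   <B
    [3,5] PP\PP   >
      [3,4] "clearly" : (PP\PP)/NP
      [4,5] "chased" : NP
    [5,6] "cat" : S\PP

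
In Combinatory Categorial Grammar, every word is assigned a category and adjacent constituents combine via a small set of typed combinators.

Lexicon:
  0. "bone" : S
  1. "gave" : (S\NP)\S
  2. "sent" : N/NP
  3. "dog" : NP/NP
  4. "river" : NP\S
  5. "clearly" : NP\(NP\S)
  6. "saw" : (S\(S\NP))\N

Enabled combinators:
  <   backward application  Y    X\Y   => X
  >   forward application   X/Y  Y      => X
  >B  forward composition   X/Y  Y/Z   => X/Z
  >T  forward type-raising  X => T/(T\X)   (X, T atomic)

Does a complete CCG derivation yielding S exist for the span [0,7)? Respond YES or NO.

[0,7] S   <
  [0,2] S\NP   <
    [0,1] "bone" : S
    [1,2] "gave" : (S\NP)\S
  [2,7] S\(S\NP)   <
    [2,6] N   >
      [2,4] N/NP   >B
        [2,3] "sent" : N/NP
        [3,4] "dog" : NP/NP
      [4,6] NP   <
        [4,5] "river" : NP\S
        [5,6] "clearly" : NP\(NP\S)
    [6,7] "saw" : (S\(S\NP))\N

YES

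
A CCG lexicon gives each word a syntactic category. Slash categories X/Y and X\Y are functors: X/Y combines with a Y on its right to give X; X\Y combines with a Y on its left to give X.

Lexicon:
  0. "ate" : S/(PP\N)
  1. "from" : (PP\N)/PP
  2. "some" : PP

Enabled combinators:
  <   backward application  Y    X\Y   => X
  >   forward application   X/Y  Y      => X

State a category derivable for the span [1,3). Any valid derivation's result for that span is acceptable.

[0,3] S   >
  [0,1] "ate" : S/(PP\N)
  [1,3] PP\N   >
    [1,2] "from" : (PP\N)/PP
    [2,3] "some" : PP

PP\N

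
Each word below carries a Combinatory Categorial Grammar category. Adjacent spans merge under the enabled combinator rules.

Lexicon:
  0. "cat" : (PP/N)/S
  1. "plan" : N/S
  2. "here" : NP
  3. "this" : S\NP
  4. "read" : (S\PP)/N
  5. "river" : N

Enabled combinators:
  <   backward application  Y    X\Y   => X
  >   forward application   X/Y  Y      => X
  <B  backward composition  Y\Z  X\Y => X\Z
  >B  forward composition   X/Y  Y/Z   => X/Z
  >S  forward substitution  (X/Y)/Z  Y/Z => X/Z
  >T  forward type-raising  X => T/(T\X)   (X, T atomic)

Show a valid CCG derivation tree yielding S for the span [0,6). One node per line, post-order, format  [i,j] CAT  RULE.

[0,1] (PP/N)/S  lex  "cat"
[1,2] N/S  lex  "plan"
[0,2] PP/S  >S  k=1
[2,3] NP  lex  "here"
[3,4] S\NP  lex  "this"
[2,4] S  <  k=3
[0,4] PP  >  k=2
[4,5] (S\PP)/N  lex  "read"
[5,6] N  lex  "river"
[4,6] S\PP  >  k=5
[0,6] S  <  k=4

[0,6] S   <
  [0,4] PP   >
    [0,2] PP/S   >S
      [0,1] "cat" : (PP/N)/S
      [1,2] "plan" : N/S
    [2,4] S   <
      [2,3] "here" : NP
      [3,4] "this" : S\NP
  [4,6] S\PP   >
    [4,5] "read" : (S\PP)/N
    [5,6] "river" : N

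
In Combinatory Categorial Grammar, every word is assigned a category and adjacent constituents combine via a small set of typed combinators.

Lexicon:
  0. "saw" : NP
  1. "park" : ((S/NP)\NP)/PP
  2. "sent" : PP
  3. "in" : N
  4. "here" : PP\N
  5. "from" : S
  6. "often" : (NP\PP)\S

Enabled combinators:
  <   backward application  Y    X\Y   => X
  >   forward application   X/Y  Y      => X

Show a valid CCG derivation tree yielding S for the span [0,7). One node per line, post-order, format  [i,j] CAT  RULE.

[0,1] NP  lex  "saw"
[1,2] ((S/NP)\NP)/PP  lex  "park"
[2,3] PP  lex  "sent"
[1,3] (S/NP)\NP  >  k=2
[0,3] S/NP  <  k=1
[3,4] N  lex  "in"
[4,5] PP\N  lex  "here"
[3,5] PP  <  k=4
[5,6] S  lex  "from"
[6,7] (NP\PP)\S  lex  "often"
[5,7] NP\PP  <  k=6
[3,7] NP  <  k=5
[0,7] S  >  k=3

[0,7] S   >
  [0,3] S/NP   <
    [0,1] "saw" : NP
    [1,3] (S/NP)\NP   >
      [1,2] "park" : ((S/NP)\NP)/PP
      [2,3] "sent" : PP
  [3,7] NP   <
    [3,5] PP   <
      [3,4] "in" : N
      [4,5] "here" : PP\N
    [5,7] NP\PP   <
      [5,6] "from" : S
      [6,7] "often" : (NP\PP)\S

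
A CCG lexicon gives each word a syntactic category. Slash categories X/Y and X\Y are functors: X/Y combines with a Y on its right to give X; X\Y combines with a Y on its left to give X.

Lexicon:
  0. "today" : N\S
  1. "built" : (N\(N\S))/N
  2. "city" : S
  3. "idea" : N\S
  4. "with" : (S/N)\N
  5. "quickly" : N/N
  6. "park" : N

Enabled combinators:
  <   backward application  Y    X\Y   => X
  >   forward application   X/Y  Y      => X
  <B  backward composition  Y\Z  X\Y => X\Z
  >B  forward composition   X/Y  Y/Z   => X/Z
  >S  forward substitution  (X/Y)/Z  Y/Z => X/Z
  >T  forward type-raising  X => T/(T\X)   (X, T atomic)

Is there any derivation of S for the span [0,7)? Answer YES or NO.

YES

[0,7] S   >
  [0,6] S/N   >B
    [0,5] S/N   <
      [0,4] N   <
        [0,1] "today" : N\S
        [1,4] N\(N\S)   >
          [1,2] "built" : (N\(N\S))/N
          [2,4] N   >
            [2,3] N/(N\S)   >T
              [2,3] "city" : S
            [3,4] "idea" : N\S
      [4,5] "with" : (S/N)\N
    [5,6] "quickly" : N/N
  [6,7] "park" : N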